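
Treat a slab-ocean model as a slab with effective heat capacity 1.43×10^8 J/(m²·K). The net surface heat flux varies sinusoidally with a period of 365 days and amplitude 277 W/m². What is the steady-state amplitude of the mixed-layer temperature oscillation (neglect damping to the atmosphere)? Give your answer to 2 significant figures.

9.7 K

Areal heat capacity C = 1.43×10^8 J/(m²·K) (given).
Angular frequency ω = 2π / T = 2π / 3.15×10^7 s = 1.99×10^-7 s⁻¹.
Cω = 1.43×10^8 × 1.99×10^-7 = 28.5 W/(m²·K).
Amplitude A = F₀ / (Cω) = 277 / 28.5 = 9.72 K.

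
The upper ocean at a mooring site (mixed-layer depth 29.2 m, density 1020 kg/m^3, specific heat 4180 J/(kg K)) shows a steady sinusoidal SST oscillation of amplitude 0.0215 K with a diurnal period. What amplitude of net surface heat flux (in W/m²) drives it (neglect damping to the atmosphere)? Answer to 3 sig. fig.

195

Areal heat capacity C = ρ c_p D = 1020 × 4180 × 29.2 = 1.24×10^8 J/(m^2 K).
ω = 2π / 86400 s = 7.27×10^-5 s⁻¹.
Cω = 1.24×10^8 × 7.27×10^-5 = 9050 W/(m²·K).
F₀ = A × Cω = 0.0215 × 9050 = 195 W/m².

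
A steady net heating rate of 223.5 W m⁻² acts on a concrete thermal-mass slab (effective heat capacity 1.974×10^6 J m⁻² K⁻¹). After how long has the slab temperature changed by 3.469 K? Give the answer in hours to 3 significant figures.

Areal heat capacity C = 1.974×10^6 J m⁻² K⁻¹ (given).
Time required: Δt = C ΔT / F = 1.97×10^6 × 3.469 / 223.5 = 30600 s.
In hours: 30600 s / (3600 s/hour) = 8.51 hours.

8.51 hours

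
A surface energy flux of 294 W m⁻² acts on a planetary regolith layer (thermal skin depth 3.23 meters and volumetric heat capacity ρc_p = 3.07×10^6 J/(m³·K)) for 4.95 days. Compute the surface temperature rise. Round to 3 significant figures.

12.7 K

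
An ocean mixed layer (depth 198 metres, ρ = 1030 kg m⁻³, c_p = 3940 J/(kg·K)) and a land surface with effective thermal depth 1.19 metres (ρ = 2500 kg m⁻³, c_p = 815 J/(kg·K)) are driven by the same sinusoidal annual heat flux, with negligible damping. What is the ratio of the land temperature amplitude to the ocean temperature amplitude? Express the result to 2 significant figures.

C_ocean = 1030 × 3940 × 198 = 8.04×10^8 J/(m²·K).
C_land = 2500 × 815 × 1.19 = 2.42×10^6 J/(m²·K).
Undamped amplitude ∝ 1/C, so A_land/A_ocean = C_ocean/C_land = 331.

330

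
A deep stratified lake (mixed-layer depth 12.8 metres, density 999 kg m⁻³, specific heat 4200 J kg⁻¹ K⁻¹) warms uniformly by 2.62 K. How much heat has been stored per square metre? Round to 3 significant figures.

1.41×10^8

Areal heat capacity C = ρ c_p D = 999 × 4200 × 12.8 = 5.37×10^7 J/(m^2 K).
ΔQ = C ΔT = 5.37×10^7 × 2.62 = 1.41×10^8 J/m².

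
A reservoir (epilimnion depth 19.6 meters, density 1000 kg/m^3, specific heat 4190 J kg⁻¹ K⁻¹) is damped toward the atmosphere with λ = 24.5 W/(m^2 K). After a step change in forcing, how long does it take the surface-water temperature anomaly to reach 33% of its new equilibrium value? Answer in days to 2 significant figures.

16 days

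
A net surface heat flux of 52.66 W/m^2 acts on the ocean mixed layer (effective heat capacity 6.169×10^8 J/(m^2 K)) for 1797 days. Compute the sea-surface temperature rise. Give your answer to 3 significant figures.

13.3 K

Areal heat capacity C = 6.169×10^8 J/(m^2 K) (given).
Net heat input Q = F Δt = 52.66 × (1797 days × 86400 s/day) = 8.18×10^9 J/m².
ΔT = Q / C = 8.18×10^9 / 6.17×10^8 = 13.3 K.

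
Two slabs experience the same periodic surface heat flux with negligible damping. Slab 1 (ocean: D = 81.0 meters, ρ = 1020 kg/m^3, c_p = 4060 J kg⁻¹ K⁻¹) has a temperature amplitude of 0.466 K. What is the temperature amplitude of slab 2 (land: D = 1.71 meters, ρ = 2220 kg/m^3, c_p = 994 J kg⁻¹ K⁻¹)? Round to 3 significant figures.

41.4 K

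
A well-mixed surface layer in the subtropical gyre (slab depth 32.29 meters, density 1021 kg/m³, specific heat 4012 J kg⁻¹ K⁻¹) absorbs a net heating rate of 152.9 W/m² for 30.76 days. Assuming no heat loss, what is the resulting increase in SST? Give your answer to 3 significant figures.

Areal heat capacity C = ρ c_p D = 1021 × 4012 × 32.29 = 1.32×10^8 J/(m^2 K).
Net heat input Q = F Δt = 152.9 × (30.76 days × 86400 s/day) = 4.06×10^8 J/m².
ΔT = Q / C = 4.06×10^8 / 1.32×10^8 = 3.07 K.

3.07 K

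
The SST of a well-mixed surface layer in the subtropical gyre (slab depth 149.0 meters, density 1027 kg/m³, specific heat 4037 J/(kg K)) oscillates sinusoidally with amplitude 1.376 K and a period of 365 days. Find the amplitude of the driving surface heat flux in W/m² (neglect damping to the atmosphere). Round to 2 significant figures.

170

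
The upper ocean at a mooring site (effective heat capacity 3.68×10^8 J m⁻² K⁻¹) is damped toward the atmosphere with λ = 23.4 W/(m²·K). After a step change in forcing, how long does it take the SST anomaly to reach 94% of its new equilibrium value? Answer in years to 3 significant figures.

Areal heat capacity C = 3.68×10^8 J m⁻² K⁻¹ (given).
τ = C / λ = 3.68×10^8 / 23.4 = 1.57×10^7 s.
Fraction reached: 1 − e^(−t/τ) = 0.94 ⇒ t = −τ ln(1 − 0.94) = τ × 2.81.
t = 4.42×10^7 s = 1.40 years.

1.40 years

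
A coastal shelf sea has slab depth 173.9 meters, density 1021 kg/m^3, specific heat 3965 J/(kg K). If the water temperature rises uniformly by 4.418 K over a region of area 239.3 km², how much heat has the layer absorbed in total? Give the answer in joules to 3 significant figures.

Areal heat capacity C = ρ c_p D = 1021 × 3965 × 173.9 = 7.04×10^8 J/(m^2 K).
Heat per unit area: q = C ΔT = 7.04×10^8 × 4.418 = 3.11×10^9 J/m².
Total heat: Q = q × A = 3.11×10^9 × (239.3 × 10⁶ m²) = 7.44×10^17 J.

7.44×10^17 J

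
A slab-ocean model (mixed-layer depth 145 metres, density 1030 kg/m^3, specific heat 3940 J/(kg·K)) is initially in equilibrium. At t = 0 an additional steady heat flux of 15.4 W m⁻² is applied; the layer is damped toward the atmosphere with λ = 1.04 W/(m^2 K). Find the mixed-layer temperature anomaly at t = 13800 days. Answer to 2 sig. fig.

13 K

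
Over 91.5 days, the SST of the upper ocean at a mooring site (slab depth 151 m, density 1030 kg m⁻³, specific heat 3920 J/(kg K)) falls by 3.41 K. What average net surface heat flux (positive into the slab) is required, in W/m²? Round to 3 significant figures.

Areal heat capacity C = ρ c_p D = 1030 × 3920 × 151 = 6.10×10^8 J/(m²·K).
Required heat per unit area: Q = C ΔT = 6.10×10^8 × -3.41 = -2.08×10^9 J/m².
Flux F = Q / Δt = -2.08×10^9 / 7.91×10^6 s = -263 W/m².

-263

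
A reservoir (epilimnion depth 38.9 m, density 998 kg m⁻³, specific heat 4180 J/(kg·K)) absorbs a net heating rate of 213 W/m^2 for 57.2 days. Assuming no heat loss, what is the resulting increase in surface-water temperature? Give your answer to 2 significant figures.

Areal heat capacity C = ρ c_p D = 998 × 4180 × 38.9 = 1.62×10^8 J/(m²·K).
Net heat input Q = F Δt = 213 × (57.2 days × 86400 s/day) = 1.05×10^9 J/m².
ΔT = Q / C = 1.05×10^9 / 1.62×10^8 = 6.49 K.

6.5 K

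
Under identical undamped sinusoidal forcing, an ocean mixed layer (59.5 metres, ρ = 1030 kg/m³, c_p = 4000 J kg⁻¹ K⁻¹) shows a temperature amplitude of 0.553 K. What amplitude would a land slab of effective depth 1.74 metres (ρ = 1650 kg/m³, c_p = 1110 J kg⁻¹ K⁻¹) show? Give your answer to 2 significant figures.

43 K

C_ocean = 2.45×10^8 J/(m²·K); C_land = 3.19×10^6 J/(m²·K).
A ∝ 1/C ⇒ A_land = A_ocean × C_ocean/C_land = 0.553 × 76.9 = 42.5 K.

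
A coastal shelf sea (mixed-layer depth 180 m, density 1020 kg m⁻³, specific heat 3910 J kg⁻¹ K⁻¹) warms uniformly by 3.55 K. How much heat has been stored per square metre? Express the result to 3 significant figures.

Areal heat capacity C = ρ c_p D = 1020 × 3910 × 180 = 7.18×10^8 J/(m^2 K).
ΔQ = C ΔT = 7.18×10^8 × 3.55 = 2.55×10^9 J/m².

2.55×10^9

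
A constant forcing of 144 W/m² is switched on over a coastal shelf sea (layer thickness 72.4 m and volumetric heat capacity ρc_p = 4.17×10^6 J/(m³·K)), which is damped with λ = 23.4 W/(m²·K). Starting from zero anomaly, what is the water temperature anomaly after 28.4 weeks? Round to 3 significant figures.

Areal heat capacity C = ρc_p × D = 4.17×10^6 × 72.4 = 3.02×10^8 J/(m²·K).
τ = C / λ = 3.02×10^8 / 23.4 = 1.29×10^7 s.
Equilibrium anomaly ΔT_eq = F / λ = 144 / 23.4 = 6.15 K.
t = 28.4 weeks = 1.72×10^7 s, so t/τ = 1.33.
ΔT(t) = ΔT_eq (1 − e^(−t/τ)) = 6.15 × (1 − e^−1.33) = 4.53 K.

4.53 K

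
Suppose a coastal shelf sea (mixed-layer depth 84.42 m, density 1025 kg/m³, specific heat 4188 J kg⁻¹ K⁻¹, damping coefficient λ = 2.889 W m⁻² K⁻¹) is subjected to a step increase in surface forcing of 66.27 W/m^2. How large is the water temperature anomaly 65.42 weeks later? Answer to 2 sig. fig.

Areal heat capacity C = ρ c_p D = 1025 × 4188 × 84.42 = 3.62×10^8 J m⁻² K⁻¹.
τ = C / λ = 3.62×10^8 / 2.889 = 1.25×10^8 s.
Equilibrium anomaly ΔT_eq = F / λ = 66.27 / 2.889 = 22.9 K.
t = 65.42 weeks = 3.96×10^7 s, so t/τ = 0.315.
ΔT(t) = ΔT_eq (1 − e^(−t/τ)) = 22.9 × (1 − e^−0.315) = 6.21 K.

6.2 K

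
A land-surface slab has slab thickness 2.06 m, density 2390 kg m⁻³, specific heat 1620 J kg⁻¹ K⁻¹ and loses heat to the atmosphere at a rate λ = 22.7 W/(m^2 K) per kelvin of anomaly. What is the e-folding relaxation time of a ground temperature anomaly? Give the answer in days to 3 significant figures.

Areal heat capacity C = ρ c_p D = 2390 × 1620 × 2.06 = 7.98×10^6 J m⁻² K⁻¹.
Relaxation time τ = C / λ = 7.98×10^6 / 22.7 = 3.51×10^5 s.
In days: 3.51×10^5 s / (86400 s/day) = 4.07 days.

4.07 days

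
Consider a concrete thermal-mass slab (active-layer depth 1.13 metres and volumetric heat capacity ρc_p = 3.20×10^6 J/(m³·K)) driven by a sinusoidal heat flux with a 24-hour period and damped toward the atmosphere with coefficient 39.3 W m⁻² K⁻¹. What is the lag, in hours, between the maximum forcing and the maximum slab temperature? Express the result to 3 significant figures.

5.43 hours

Areal heat capacity C = ρc_p × D = 3.20×10^6 × 1.13 = 3.62×10^6 J/(m²·K).
ω = 2π / 86400 s = 7.27×10^-5 s⁻¹.
Phase lag φ = arctan(Cω/λ) = arctan(263/39.3) = 1.42 rad.
Time lag = φ / ω = 1.42 / 7.27×10^-5 = 19600 s = 5.43 hours.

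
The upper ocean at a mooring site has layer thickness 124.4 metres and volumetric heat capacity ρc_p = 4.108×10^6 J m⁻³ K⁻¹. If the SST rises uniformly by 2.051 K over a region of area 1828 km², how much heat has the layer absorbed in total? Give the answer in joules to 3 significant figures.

Areal heat capacity C = ρc_p × D = 4.108×10^6 × 124.4 = 5.11×10^8 J/(m²·K).
Heat per unit area: q = C ΔT = 5.11×10^8 × 2.051 = 1.05×10^9 J/m².
Total heat: Q = q × A = 1.05×10^9 × (1828 × 10⁶ m²) = 1.92×10^18 J.

1.92×10^18 J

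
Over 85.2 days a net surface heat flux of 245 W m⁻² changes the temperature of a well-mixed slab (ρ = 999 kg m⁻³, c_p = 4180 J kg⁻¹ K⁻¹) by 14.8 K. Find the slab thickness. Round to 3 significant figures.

Heat input Q = F Δt = 245 × 7.36×10^6 s = 1.80×10^9 J/m².
Required areal heat capacity C = Q / ΔT = 1.22×10^8 J/(m²·K).
Depth D = C / (ρ c_p) = 1.22×10^8 / (999 × 4180) = 29.2 m.

29.2 m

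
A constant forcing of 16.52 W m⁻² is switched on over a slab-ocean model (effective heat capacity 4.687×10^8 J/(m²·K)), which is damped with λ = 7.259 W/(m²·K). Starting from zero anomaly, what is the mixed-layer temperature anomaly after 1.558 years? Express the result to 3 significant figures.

1.21 K

Areal heat capacity C = 4.687×10^8 J/(m²·K) (given).
τ = C / λ = 4.69×10^8 / 7.259 = 6.46×10^7 s.
Equilibrium anomaly ΔT_eq = F / λ = 16.52 / 7.259 = 2.28 K.
t = 1.558 years = 4.92×10^7 s, so t/τ = 0.761.
ΔT(t) = ΔT_eq (1 − e^(−t/τ)) = 2.28 × (1 − e^−0.761) = 1.21 K.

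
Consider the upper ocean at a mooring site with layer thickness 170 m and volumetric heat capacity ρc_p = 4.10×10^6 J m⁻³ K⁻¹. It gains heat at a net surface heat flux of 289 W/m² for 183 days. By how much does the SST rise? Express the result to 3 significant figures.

6.56 K

Areal heat capacity C = ρc_p × D = 4.10×10^6 × 170 = 6.97×10^8 J m⁻² K⁻¹.
Net heat input Q = F Δt = 289 × (183 days × 86400 s/day) = 4.57×10^9 J/m².
ΔT = Q / C = 4.57×10^9 / 6.97×10^8 = 6.56 K.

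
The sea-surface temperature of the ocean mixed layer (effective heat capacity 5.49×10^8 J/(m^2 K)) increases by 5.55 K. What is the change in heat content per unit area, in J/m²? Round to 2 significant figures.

3.0×10^9

Areal heat capacity C = 5.49×10^8 J/(m^2 K) (given).
ΔQ = C ΔT = 5.49×10^8 × 5.55 = 3.05×10^9 J/m².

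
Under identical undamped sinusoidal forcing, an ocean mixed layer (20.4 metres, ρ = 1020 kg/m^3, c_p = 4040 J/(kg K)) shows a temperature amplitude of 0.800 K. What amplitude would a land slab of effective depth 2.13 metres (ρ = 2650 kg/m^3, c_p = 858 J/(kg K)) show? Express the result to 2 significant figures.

14 K

C_ocean = 8.41×10^7 J/(m²·K); C_land = 4.84×10^6 J/(m²·K).
A ∝ 1/C ⇒ A_land = A_ocean × C_ocean/C_land = 0.800 × 17.4 = 13.9 K.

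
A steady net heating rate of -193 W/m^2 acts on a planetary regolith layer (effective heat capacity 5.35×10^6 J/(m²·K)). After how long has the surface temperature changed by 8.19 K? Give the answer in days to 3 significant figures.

Areal heat capacity C = 5.35×10^6 J/(m²·K) (given).
Time required: Δt = C ΔT / F = 5.35×10^6 × -8.19 / -193 = 2.27×10^5 s.
In days: 2.27×10^5 s / (86400 s/day) = 2.63 days.

2.63 days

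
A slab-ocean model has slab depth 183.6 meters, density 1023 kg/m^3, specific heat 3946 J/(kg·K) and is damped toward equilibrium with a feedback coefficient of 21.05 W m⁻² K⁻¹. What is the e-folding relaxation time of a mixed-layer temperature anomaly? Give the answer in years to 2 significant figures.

1.1 years

Areal heat capacity C = ρ c_p D = 1023 × 3946 × 183.6 = 7.41×10^8 J/(m^2 K).
Relaxation time τ = C / λ = 7.41×10^8 / 21.05 = 3.52×10^7 s.
In years: 3.52×10^7 s / (3.156×10^7 s/year) = 1.12 years.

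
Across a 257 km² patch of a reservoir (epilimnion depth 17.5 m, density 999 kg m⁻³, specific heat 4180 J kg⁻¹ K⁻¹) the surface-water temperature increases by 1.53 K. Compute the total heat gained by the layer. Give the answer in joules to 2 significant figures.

2.9×10^16 J

Areal heat capacity C = ρ c_p D = 999 × 4180 × 17.5 = 7.31×10^7 J/(m^2 K).
Heat per unit area: q = C ΔT = 7.31×10^7 × 1.53 = 1.12×10^8 J/m².
Total heat: Q = q × A = 1.12×10^8 × (257 × 10⁶ m²) = 2.87×10^16 J.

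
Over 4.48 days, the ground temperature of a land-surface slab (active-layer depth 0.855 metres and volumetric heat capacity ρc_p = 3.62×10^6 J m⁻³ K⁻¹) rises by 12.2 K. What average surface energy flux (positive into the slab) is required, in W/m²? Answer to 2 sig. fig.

98

Areal heat capacity C = ρc_p × D = 3.62×10^6 × 0.855 = 3.10×10^6 J/(m^2 K).
Required heat per unit area: Q = C ΔT = 3.10×10^6 × 12.2 = 3.78×10^7 J/m².
Flux F = Q / Δt = 3.78×10^7 / 3.87×10^5 s = 97.6 W/m².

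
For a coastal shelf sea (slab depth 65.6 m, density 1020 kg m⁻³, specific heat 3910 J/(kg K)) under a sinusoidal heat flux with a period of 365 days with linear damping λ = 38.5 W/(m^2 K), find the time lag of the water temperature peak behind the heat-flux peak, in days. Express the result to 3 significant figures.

54.3 days

Areal heat capacity C = ρ c_p D = 1020 × 3910 × 65.6 = 2.62×10^8 J/(m²·K).
ω = 2π / 3.15×10^7 s = 1.99×10^-7 s⁻¹.
Phase lag φ = arctan(Cω/λ) = arctan(52.1/38.5) = 0.935 rad.
Time lag = φ / ω = 0.935 / 1.99×10^-7 = 4.69×10^6 s = 54.3 days.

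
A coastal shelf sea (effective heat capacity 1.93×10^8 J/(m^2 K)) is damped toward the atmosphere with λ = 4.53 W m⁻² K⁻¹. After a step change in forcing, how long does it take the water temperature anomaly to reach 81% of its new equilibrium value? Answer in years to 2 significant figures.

2.2 years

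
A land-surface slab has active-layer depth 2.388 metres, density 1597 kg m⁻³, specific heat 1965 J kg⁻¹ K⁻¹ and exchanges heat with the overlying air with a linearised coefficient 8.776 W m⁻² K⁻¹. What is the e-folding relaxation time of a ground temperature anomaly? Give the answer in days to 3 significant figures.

9.88 days

Areal heat capacity C = ρ c_p D = 1597 × 1965 × 2.388 = 7.49×10^6 J/(m²·K).
Relaxation time τ = C / λ = 7.49×10^6 / 8.776 = 8.54×10^5 s.
In days: 8.54×10^5 s / (86400 s/day) = 9.88 days.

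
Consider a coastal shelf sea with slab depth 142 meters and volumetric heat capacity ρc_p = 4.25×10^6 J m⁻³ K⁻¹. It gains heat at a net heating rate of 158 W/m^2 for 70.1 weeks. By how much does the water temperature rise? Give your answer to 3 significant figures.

Areal heat capacity C = ρc_p × D = 4.25×10^6 × 142 = 6.04×10^8 J m⁻² K⁻¹.
Net heat input Q = F Δt = 158 × (70.1 weeks × 6.048×10^5 s/week) = 6.70×10^9 J/m².
ΔT = Q / C = 6.70×10^9 / 6.04×10^8 = 11.1 K.

11.1 K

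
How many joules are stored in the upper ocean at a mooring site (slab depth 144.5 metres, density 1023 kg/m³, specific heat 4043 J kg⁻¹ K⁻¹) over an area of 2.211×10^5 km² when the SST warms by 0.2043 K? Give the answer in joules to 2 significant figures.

Areal heat capacity C = ρ c_p D = 1023 × 4043 × 144.5 = 5.98×10^8 J/(m^2 K).
Heat per unit area: q = C ΔT = 5.98×10^8 × 0.2043 = 1.22×10^8 J/m².
Total heat: Q = q × A = 1.22×10^8 × (2.211×10^5 × 10⁶ m²) = 2.70×10^19 J.

2.7×10^19 J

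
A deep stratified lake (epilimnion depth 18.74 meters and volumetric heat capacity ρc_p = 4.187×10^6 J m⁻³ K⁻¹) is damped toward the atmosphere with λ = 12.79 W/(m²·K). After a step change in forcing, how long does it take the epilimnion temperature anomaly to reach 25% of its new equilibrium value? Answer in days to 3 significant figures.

Areal heat capacity C = ρc_p × D = 4.187×10^6 × 18.74 = 7.85×10^7 J/(m^2 K).
τ = C / λ = 7.85×10^7 / 12.79 = 6.13×10^6 s.
Fraction reached: 1 − e^(−t/τ) = 0.25 ⇒ t = −τ ln(1 − 0.25) = τ × 0.288.
t = 1.76×10^6 s = 20.4 days.

20.4 days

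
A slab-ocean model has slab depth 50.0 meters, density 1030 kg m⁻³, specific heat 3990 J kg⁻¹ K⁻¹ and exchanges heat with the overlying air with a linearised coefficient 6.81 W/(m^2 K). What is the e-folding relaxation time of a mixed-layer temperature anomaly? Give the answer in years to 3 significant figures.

Areal heat capacity C = ρ c_p D = 1030 × 3990 × 50.0 = 2.05×10^8 J/(m²·K).
Relaxation time τ = C / λ = 2.05×10^8 / 6.81 = 3.02×10^7 s.
In years: 3.02×10^7 s / (3.156×10^7 s/year) = 0.956 years.

0.956 years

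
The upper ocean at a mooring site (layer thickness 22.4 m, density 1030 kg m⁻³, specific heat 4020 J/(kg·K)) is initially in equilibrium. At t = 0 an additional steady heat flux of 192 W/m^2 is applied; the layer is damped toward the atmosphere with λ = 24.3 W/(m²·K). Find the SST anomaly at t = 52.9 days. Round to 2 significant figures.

5.5 K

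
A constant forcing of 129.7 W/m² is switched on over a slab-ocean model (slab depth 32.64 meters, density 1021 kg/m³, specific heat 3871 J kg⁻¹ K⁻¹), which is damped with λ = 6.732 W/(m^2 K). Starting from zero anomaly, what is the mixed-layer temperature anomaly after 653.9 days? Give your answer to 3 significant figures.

18.3 K

Areal heat capacity C = ρ c_p D = 1021 × 3871 × 32.64 = 1.29×10^8 J/(m^2 K).
τ = C / λ = 1.29×10^8 / 6.732 = 1.92×10^7 s.
Equilibrium anomaly ΔT_eq = F / λ = 129.7 / 6.732 = 19.3 K.
t = 653.9 days = 5.65×10^7 s, so t/τ = 2.95.
ΔT(t) = ΔT_eq (1 − e^(−t/τ)) = 19.3 × (1 − e^−2.95) = 18.3 K.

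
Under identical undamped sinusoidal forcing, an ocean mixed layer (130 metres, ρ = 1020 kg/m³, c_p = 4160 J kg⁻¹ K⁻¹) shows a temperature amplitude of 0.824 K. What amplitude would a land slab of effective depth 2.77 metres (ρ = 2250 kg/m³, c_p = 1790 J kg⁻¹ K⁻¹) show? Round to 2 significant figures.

C_ocean = 5.52×10^8 J/(m²·K); C_land = 1.12×10^7 J/(m²·K).
A ∝ 1/C ⇒ A_land = A_ocean × C_ocean/C_land = 0.824 × 49.4 = 40.7 K.

41 K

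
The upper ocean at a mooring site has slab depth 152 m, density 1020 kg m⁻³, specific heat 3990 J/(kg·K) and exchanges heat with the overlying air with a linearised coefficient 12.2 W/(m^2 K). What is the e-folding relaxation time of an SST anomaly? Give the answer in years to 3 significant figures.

1.61 years

Areal heat capacity C = ρ c_p D = 1020 × 3990 × 152 = 6.19×10^8 J/(m²·K).
Relaxation time τ = C / λ = 6.19×10^8 / 12.2 = 5.07×10^7 s.
In years: 5.07×10^7 s / (3.156×10^7 s/year) = 1.61 years.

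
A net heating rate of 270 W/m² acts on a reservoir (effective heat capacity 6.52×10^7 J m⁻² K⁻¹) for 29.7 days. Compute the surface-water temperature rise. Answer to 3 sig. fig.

10.6 K

Areal heat capacity C = 6.52×10^7 J m⁻² K⁻¹ (given).
Net heat input Q = F Δt = 270 × (29.7 days × 86400 s/day) = 6.93×10^8 J/m².
ΔT = Q / C = 6.93×10^8 / 6.52×10^7 = 10.6 K.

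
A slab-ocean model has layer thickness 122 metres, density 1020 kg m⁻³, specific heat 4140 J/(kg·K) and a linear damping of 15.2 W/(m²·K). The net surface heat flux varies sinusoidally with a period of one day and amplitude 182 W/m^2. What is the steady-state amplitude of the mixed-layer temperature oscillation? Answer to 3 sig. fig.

0.00486 K

Areal heat capacity C = ρ c_p D = 1020 × 4140 × 122 = 5.15×10^8 J/(m^2 K).
Angular frequency ω = 2π / T = 2π / 86400 s = 7.27×10^-5 s⁻¹.
√((Cω)² + λ²) = √((37500)² + 15.2²) = 37500 W/(m²·K).
Amplitude A = F₀ / √((Cω)²+λ²) = 182 / 37500 = 0.00486 K.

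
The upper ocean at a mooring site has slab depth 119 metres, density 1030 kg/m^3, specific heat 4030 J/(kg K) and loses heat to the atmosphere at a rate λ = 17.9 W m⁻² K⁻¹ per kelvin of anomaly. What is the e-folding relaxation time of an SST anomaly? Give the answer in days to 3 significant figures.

319 days

Areal heat capacity C = ρ c_p D = 1030 × 4030 × 119 = 4.94×10^8 J/(m^2 K).
Relaxation time τ = C / λ = 4.94×10^8 / 17.9 = 2.76×10^7 s.
In days: 2.76×10^7 s / (86400 s/day) = 319 days.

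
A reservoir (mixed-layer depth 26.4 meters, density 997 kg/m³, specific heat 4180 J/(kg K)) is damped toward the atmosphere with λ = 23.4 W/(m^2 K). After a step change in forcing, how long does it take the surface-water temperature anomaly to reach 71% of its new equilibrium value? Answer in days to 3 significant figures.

Areal heat capacity C = ρ c_p D = 997 × 4180 × 26.4 = 1.10×10^8 J/(m²·K).
τ = C / λ = 1.10×10^8 / 23.4 = 4.70×10^6 s.
Fraction reached: 1 − e^(−t/τ) = 0.71 ⇒ t = −τ ln(1 − 0.71) = τ × 1.24.
t = 5.82×10^6 s = 67.4 days.

67.4 days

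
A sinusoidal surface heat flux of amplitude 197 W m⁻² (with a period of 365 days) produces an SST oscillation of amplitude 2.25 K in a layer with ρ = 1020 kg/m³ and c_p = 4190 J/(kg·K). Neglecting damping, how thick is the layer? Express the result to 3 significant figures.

103 m

ω = 2π / 3.15×10^7 s = 1.99×10^-7 s⁻¹.
Required C = F₀ / (A ω) = 197 / (2.25 × 1.99×10^-7) = 4.39×10^8 J/(m²·K).
D = C / (ρ c_p) = 4.39×10^8 / (1020 × 4190) = 103 m.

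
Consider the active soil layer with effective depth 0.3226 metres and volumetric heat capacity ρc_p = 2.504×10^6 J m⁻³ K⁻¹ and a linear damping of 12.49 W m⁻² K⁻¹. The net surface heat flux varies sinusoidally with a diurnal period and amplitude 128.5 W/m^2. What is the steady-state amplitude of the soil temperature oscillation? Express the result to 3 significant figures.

Areal heat capacity C = ρc_p × D = 2.504×10^6 × 0.3226 = 8.08×10^5 J/(m²·K).
Angular frequency ω = 2π / T = 2π / 86400 s = 7.27×10^-5 s⁻¹.
√((Cω)² + λ²) = √((58.7)² + 12.49²) = 60.1 W/(m²·K).
Amplitude A = F₀ / √((Cω)²+λ²) = 128.5 / 60.1 = 2.14 K.

2.14 K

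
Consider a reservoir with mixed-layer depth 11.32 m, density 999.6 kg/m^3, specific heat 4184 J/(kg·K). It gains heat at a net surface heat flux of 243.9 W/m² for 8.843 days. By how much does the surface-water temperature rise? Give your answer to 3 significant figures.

Areal heat capacity C = ρ c_p D = 999.6 × 4184 × 11.32 = 4.73×10^7 J/(m²·K).
Net heat input Q = F Δt = 243.9 × (8.843 days × 86400 s/day) = 1.86×10^8 J/m².
ΔT = Q / C = 1.86×10^8 / 4.73×10^7 = 3.94 K.

3.94 K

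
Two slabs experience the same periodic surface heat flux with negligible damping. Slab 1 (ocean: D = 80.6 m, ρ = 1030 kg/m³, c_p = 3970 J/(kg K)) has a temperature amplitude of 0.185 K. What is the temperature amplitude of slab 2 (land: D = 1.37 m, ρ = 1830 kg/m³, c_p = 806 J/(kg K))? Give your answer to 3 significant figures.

30.2 K

C_ocean = 3.30×10^8 J/(m²·K); C_land = 2.02×10^6 J/(m²·K).
A ∝ 1/C ⇒ A_land = A_ocean × C_ocean/C_land = 0.185 × 163 = 30.2 K.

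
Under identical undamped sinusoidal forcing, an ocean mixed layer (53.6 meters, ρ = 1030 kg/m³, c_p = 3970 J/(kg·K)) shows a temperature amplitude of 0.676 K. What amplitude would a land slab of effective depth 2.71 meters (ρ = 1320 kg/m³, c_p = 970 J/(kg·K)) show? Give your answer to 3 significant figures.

42.7 K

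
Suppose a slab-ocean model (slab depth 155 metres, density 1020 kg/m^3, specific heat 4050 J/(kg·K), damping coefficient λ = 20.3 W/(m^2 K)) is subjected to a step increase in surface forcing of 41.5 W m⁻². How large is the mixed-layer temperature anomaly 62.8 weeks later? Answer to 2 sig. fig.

Areal heat capacity C = ρ c_p D = 1020 × 4050 × 155 = 6.40×10^8 J/(m²·K).
τ = C / λ = 6.40×10^8 / 20.3 = 3.15×10^7 s.
Equilibrium anomaly ΔT_eq = F / λ = 41.5 / 20.3 = 2.04 K.
t = 62.8 weeks = 3.80×10^7 s, so t/τ = 1.20.
ΔT(t) = ΔT_eq (1 − e^(−t/τ)) = 2.04 × (1 − e^−1.20) = 1.43 K.

1.4 K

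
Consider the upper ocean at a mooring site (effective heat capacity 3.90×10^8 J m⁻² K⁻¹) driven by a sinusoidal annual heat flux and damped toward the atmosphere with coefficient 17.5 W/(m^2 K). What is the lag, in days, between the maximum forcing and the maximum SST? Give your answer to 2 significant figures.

Areal heat capacity C = 3.90×10^8 J m⁻² K⁻¹ (given).
ω = 2π / 3.15×10^7 s = 1.99×10^-7 s⁻¹.
Phase lag φ = arctan(Cω/λ) = arctan(77.7/17.5) = 1.35 rad.
Time lag = φ / ω = 1.35 / 1.99×10^-7 = 6.77×10^6 s = 78.4 days.

78 days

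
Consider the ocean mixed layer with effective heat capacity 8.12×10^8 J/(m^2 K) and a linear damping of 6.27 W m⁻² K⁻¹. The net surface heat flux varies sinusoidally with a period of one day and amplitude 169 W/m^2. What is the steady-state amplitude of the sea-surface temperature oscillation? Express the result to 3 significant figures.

Areal heat capacity C = 8.12×10^8 J/(m^2 K) (given).
Angular frequency ω = 2π / T = 2π / 86400 s = 7.27×10^-5 s⁻¹.
√((Cω)² + λ²) = √((59100)² + 6.27²) = 59100 W/(m²·K).
Amplitude A = F₀ / √((Cω)²+λ²) = 169 / 59100 = 0.00286 K.

0.00286 K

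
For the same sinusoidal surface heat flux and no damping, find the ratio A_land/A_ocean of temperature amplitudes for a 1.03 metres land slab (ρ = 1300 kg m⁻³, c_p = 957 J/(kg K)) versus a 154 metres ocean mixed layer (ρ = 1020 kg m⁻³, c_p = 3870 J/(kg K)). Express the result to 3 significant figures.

474

C_ocean = 1020 × 3870 × 154 = 6.08×10^8 J/(m²·K).
C_land = 1300 × 957 × 1.03 = 1.28×10^6 J/(m²·K).
Undamped amplitude ∝ 1/C, so A_land/A_ocean = C_ocean/C_land = 474.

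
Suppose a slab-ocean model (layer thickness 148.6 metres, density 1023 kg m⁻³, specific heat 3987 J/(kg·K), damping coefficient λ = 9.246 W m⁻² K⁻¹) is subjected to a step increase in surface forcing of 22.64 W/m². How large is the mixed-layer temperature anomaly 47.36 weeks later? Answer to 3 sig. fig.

Areal heat capacity C = ρ c_p D = 1023 × 3987 × 148.6 = 6.06×10^8 J/(m²·K).
τ = C / λ = 6.06×10^8 / 9.246 = 6.56×10^7 s.
Equilibrium anomaly ΔT_eq = F / λ = 22.64 / 9.246 = 2.45 K.
t = 47.36 weeks = 2.86×10^7 s, so t/τ = 0.437.
ΔT(t) = ΔT_eq (1 − e^(−t/τ)) = 2.45 × (1 − e^−0.437) = 0.867 K.

0.867 K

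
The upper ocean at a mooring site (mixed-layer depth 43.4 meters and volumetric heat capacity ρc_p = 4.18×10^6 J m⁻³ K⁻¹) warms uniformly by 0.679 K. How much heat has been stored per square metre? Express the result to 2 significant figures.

Areal heat capacity C = ρc_p × D = 4.18×10^6 × 43.4 = 1.81×10^8 J m⁻² K⁻¹.
ΔQ = C ΔT = 1.81×10^8 × 0.679 = 1.23×10^8 J/m².

1.2×10^8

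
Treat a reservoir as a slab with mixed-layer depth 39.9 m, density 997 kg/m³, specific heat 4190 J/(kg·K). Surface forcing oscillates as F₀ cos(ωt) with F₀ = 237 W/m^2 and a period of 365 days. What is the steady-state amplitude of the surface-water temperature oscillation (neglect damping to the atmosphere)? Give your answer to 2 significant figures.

7.1 K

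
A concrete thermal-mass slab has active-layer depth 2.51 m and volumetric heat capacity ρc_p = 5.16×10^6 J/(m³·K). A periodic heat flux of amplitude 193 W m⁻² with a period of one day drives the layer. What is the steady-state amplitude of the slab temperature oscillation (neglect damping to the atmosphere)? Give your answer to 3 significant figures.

0.205 K

Areal heat capacity C = ρc_p × D = 5.16×10^6 × 2.51 = 1.30×10^7 J/(m^2 K).
Angular frequency ω = 2π / T = 2π / 86400 s = 7.27×10^-5 s⁻¹.
Cω = 1.30×10^7 × 7.27×10^-5 = 942 W/(m²·K).
Amplitude A = F₀ / (Cω) = 193 / 942 = 0.205 K.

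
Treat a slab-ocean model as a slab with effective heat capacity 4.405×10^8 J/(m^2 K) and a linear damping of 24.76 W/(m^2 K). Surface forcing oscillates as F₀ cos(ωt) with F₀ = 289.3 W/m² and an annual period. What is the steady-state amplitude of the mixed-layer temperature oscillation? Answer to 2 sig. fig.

Areal heat capacity C = 4.405×10^8 J/(m^2 K) (given).
Angular frequency ω = 2π / T = 2π / 3.15×10^7 s = 1.99×10^-7 s⁻¹.
√((Cω)² + λ²) = √((87.8)² + 24.76²) = 91.2 W/(m²·K).
Amplitude A = F₀ / √((Cω)²+λ²) = 289.3 / 91.2 = 3.17 K.

3.2 K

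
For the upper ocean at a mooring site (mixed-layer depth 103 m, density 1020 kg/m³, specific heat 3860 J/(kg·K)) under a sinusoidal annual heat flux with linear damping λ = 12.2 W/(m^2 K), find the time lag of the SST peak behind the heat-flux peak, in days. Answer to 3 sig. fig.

82.5 days

Areal heat capacity C = ρ c_p D = 1020 × 3860 × 103 = 4.06×10^8 J/(m²·K).
ω = 2π / 3.15×10^7 s = 1.99×10^-7 s⁻¹.
Phase lag φ = arctan(Cω/λ) = arctan(80.8/12.2) = 1.42 rad.
Time lag = φ / ω = 1.42 / 1.99×10^-7 = 7.13×10^6 s = 82.5 days.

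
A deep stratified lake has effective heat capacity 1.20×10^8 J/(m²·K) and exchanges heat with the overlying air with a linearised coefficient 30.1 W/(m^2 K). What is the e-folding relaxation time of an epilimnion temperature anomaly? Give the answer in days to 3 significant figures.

Areal heat capacity C = 1.20×10^8 J/(m²·K) (given).
Relaxation time τ = C / λ = 1.20×10^8 / 30.1 = 3.99×10^6 s.
In days: 3.99×10^6 s / (86400 s/day) = 46.1 days.

46.1 days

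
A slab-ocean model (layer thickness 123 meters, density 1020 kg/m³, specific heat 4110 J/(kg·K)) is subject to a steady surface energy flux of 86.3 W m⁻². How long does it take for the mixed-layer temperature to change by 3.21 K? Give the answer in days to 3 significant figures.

222 days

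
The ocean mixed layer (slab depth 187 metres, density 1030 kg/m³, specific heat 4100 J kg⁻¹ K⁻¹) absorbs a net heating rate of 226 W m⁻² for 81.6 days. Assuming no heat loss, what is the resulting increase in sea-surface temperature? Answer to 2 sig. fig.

2.0 K

Areal heat capacity C = ρ c_p D = 1030 × 4100 × 187 = 7.90×10^8 J m⁻² K⁻¹.
Net heat input Q = F Δt = 226 × (81.6 days × 86400 s/day) = 1.59×10^9 J/m².
ΔT = Q / C = 1.59×10^9 / 7.90×10^8 = 2.02 K.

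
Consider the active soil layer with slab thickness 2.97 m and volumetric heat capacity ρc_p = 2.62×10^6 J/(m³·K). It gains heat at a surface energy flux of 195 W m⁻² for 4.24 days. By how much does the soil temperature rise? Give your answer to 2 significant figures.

9.2 K

Areal heat capacity C = ρc_p × D = 2.62×10^6 × 2.97 = 7.78×10^6 J m⁻² K⁻¹.
Net heat input Q = F Δt = 195 × (4.24 days × 86400 s/day) = 7.14×10^7 J/m².
ΔT = Q / C = 7.14×10^7 / 7.78×10^6 = 9.18 K.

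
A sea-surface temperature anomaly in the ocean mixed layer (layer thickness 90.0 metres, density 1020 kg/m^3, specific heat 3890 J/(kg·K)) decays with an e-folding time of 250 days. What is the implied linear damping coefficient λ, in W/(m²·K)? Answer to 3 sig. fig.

Areal heat capacity C = ρ c_p D = 1020 × 3890 × 90.0 = 3.57×10^8 J/(m²·K).
τ = 250 days = 2.16×10^7 s.
λ = C / τ = 3.57×10^8 / 2.16×10^7 = 16.5 W/(m²·K).

16.5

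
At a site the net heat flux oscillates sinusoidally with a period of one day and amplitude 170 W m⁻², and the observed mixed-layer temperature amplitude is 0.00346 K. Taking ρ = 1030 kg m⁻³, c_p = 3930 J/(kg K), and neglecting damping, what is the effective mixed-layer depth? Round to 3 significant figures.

167 m

ω = 2π / 86400 s = 7.27×10^-5 s⁻¹.
Required C = F₀ / (A ω) = 170 / (0.00346 × 7.27×10^-5) = 6.76×10^8 J/(m²·K).
D = C / (ρ c_p) = 6.76×10^8 / (1030 × 3930) = 167 m.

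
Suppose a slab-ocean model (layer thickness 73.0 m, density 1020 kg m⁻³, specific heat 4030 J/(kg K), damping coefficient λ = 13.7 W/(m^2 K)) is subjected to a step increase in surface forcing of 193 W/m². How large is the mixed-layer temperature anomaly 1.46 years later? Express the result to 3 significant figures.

Areal heat capacity C = ρ c_p D = 1020 × 4030 × 73.0 = 3.00×10^8 J/(m^2 K).
τ = C / λ = 3.00×10^8 / 13.7 = 2.19×10^7 s.
Equilibrium anomaly ΔT_eq = F / λ = 193 / 13.7 = 14.1 K.
t = 1.46 years = 4.61×10^7 s, so t/τ = 2.10.
ΔT(t) = ΔT_eq (1 − e^(−t/τ)) = 14.1 × (1 − e^−2.10) = 12.4 K.

12.4 K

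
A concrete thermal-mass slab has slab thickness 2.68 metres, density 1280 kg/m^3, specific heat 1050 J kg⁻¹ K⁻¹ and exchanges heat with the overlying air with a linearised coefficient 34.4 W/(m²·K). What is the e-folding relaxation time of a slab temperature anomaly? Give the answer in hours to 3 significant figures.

Areal heat capacity C = ρ c_p D = 1280 × 1050 × 2.68 = 3.60×10^6 J m⁻² K⁻¹.
Relaxation time τ = C / λ = 3.60×10^6 / 34.4 = 1.05×10^5 s.
In hours: 1.05×10^5 s / (3600 s/hour) = 29.1 hours.

29.1 hours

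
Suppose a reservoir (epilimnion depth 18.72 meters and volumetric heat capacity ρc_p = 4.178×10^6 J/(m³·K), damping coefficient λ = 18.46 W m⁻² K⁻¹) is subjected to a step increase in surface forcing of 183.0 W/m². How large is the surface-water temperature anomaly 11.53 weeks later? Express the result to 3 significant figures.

8.00 K

Areal heat capacity C = ρc_p × D = 4.178×10^6 × 18.72 = 7.82×10^7 J/(m²·K).
τ = C / λ = 7.82×10^7 / 18.46 = 4.24×10^6 s.
Equilibrium anomaly ΔT_eq = F / λ = 183.0 / 18.46 = 9.91 K.
t = 11.53 weeks = 6.97×10^6 s, so t/τ = 1.65.
ΔT(t) = ΔT_eq (1 − e^(−t/τ)) = 9.91 × (1 − e^−1.65) = 8.00 K.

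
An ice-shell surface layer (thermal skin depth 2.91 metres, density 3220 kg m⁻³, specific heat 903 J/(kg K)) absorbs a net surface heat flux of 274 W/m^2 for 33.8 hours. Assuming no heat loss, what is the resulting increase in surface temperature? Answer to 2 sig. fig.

3.9 K

Areal heat capacity C = ρ c_p D = 3220 × 903 × 2.91 = 8.46×10^6 J/(m^2 K).
Net heat input Q = F Δt = 274 × (33.8 hours × 3600 s/hour) = 3.33×10^7 J/m².
ΔT = Q / C = 3.33×10^7 / 8.46×10^6 = 3.94 K.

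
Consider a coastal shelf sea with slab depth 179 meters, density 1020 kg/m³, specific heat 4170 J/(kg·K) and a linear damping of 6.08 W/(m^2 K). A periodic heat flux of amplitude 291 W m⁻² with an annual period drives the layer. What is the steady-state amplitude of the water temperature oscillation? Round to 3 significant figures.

1.92 K

Areal heat capacity C = ρ c_p D = 1020 × 4170 × 179 = 7.61×10^8 J/(m²·K).
Angular frequency ω = 2π / T = 2π / 3.15×10^7 s = 1.99×10^-7 s⁻¹.
√((Cω)² + λ²) = √((152)² + 6.08²) = 152 W/(m²·K).
Amplitude A = F₀ / √((Cω)²+λ²) = 291 / 152 = 1.92 K.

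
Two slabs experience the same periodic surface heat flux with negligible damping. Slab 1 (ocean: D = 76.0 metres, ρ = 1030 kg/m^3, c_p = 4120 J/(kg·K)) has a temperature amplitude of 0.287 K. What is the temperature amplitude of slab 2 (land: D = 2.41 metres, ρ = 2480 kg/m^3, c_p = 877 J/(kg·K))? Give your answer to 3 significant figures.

C_ocean = 3.23×10^8 J/(m²·K); C_land = 5.24×10^6 J/(m²·K).
A ∝ 1/C ⇒ A_land = A_ocean × C_ocean/C_land = 0.287 × 61.5 = 17.7 K.

17.7 K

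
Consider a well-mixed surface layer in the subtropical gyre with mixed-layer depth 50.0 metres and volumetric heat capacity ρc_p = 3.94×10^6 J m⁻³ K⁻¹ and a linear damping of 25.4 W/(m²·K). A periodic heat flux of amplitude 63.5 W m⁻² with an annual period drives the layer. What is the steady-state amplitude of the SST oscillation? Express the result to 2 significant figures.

1.4 K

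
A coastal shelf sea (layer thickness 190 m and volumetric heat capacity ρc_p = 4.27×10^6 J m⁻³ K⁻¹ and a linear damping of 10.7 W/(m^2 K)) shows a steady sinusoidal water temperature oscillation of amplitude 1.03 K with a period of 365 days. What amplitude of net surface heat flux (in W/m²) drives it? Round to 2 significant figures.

Areal heat capacity C = ρc_p × D = 4.27×10^6 × 190 = 8.11×10^8 J/(m^2 K).
ω = 2π / 3.15×10^7 s = 1.99×10^-7 s⁻¹.
√((Cω)² + λ²) = √((162)² + 10.7²) = 162 W/(m²·K).
F₀ = A × √((Cω)²+λ²) = 1.03 × 162 = 167 W/m².

170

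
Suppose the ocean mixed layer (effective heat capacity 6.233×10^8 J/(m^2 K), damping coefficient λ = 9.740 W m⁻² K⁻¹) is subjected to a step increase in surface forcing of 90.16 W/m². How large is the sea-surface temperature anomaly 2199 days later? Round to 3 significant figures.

8.78 K

Areal heat capacity C = 6.233×10^8 J/(m^2 K) (given).
τ = C / λ = 6.23×10^8 / 9.740 = 6.40×10^7 s.
Equilibrium anomaly ΔT_eq = F / λ = 90.16 / 9.740 = 9.26 K.
t = 2199 days = 1.90×10^8 s, so t/τ = 2.97.
ΔT(t) = ΔT_eq (1 − e^(−t/τ)) = 9.26 × (1 − e^−2.97) = 8.78 K.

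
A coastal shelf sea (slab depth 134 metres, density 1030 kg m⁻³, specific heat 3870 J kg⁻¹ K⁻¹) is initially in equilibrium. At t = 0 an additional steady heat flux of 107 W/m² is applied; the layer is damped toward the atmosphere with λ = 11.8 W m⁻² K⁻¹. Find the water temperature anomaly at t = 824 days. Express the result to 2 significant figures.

Areal heat capacity C = ρ c_p D = 1030 × 3870 × 134 = 5.34×10^8 J/(m²·K).
τ = C / λ = 5.34×10^8 / 11.8 = 4.53×10^7 s.
Equilibrium anomaly ΔT_eq = F / λ = 107 / 11.8 = 9.07 K.
t = 824 days = 7.12×10^7 s, so t/τ = 1.57.
ΔT(t) = ΔT_eq (1 − e^(−t/τ)) = 9.07 × (1 − e^−1.57) = 7.19 K.

7.2 K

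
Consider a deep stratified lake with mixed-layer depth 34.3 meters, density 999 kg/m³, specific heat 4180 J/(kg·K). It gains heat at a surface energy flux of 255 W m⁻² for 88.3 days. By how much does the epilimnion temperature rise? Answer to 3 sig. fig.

Areal heat capacity C = ρ c_p D = 999 × 4180 × 34.3 = 1.43×10^8 J/(m²·K).
Net heat input Q = F Δt = 255 × (88.3 days × 86400 s/day) = 1.95×10^9 J/m².
ΔT = Q / C = 1.95×10^9 / 1.43×10^8 = 13.6 K.

13.6 K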